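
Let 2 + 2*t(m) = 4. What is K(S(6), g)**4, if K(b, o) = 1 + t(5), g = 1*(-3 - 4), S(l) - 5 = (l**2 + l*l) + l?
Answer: 16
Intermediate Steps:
t(m) = 1 (t(m) = -1 + (1/2)*4 = -1 + 2 = 1)
S(l) = 5 + l + 2*l**2 (S(l) = 5 + ((l**2 + l*l) + l) = 5 + ((l**2 + l**2) + l) = 5 + (2*l**2 + l) = 5 + (l + 2*l**2) = 5 + l + 2*l**2)
g = -7 (g = 1*(-7) = -7)
K(b, o) = 2 (K(b, o) = 1 + 1 = 2)
K(S(6), g)**4 = 2**4 = 16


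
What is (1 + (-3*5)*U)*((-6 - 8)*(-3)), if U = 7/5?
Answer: -840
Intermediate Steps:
U = 7/5 (U = 7*(⅕) = 7/5 ≈ 1.4000)
(1 + (-3*5)*U)*((-6 - 8)*(-3)) = (1 - 3*5*(7/5))*((-6 - 8)*(-3)) = (1 - 15*7/5)*(-14*(-3)) = (1 - 21)*42 = -20*42 = -840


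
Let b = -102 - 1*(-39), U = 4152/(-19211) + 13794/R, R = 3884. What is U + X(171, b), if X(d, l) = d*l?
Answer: -401792084943/37307762 ≈ -10770.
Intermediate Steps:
U = 124435083/37307762 (U = 4152/(-19211) + 13794/3884 = 4152*(-1/19211) + 13794*(1/3884) = -4152/19211 + 6897/1942 = 124435083/37307762 ≈ 3.3354)
b = -63 (b = -102 + 39 = -63)
U + X(171, b) = 124435083/37307762 + 171*(-63) = 124435083/37307762 - 10773 = -401792084943/37307762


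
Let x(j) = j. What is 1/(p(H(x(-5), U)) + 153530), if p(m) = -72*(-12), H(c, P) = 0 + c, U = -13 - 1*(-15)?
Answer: 1/154394 ≈ 6.4769e-6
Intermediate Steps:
U = 2 (U = -13 + 15 = 2)
H(c, P) = c
p(m) = 864
1/(p(H(x(-5), U)) + 153530) = 1/(864 + 153530) = 1/154394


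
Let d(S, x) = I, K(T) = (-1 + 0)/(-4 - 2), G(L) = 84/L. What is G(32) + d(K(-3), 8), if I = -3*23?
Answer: -531/8 ≈ -66.375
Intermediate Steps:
I = -69
K(T) = ⅙ (K(T) = -1/(-6) = -1*(-⅙) = ⅙)
d(S, x) = -69
G(32) + d(K(-3), 8) = 84/32 - 69 = 84*(1/32) - 69 = 21/8 - 69 = -531/8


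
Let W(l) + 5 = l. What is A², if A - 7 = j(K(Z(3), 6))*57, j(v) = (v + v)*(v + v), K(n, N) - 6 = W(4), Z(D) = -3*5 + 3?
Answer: 32569849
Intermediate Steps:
W(l) = -5 + l
Z(D) = -12 (Z(D) = -15 + 3 = -12)
K(n, N) = 5 (K(n, N) = 6 + (-5 + 4) = 6 - 1 = 5)
j(v) = 4*v² (j(v) = (2*v)*(2*v) = 4*v²)
A = 5707 (A = 7 + (4*5²)*57 = 7 + (4*25)*57 = 7 + 100*57 = 7 + 5700 = 5707)
A² = 5707² = 32569849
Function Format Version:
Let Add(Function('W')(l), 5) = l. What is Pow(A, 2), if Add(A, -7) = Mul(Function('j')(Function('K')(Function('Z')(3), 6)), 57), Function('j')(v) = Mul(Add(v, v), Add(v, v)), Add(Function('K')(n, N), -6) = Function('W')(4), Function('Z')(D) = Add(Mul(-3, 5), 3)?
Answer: 32569849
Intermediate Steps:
Function('W')(l) = Add(-5, l)
Function('Z')(D) = -12 (Function('Z')(D) = Add(-15, 3) = -12)
Function('K')(n, N) = 5 (Function('K')(n, N) = Add(6, Add(-5, 4)) = Add(6, -1) = 5)
Function('j')(v) = Mul(4, Pow(v, 2)) (Function('j')(v) = Mul(Mul(2, v), Mul(2, v)) = Mul(4, Pow(v, 2)))
A = 5707 (A = Add(7, Mul(Mul(4, Pow(5, 2)), 57)) = Add(7, Mul(Mul(4, 25), 57)) = Add(7, Mul(100, 57)) = Add(7, 5700) = 5707)
Pow(A, 2) = Pow(5707, 2) = 32569849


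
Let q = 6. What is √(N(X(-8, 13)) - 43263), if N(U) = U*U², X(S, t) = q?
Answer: 3*I*√4783 ≈ 207.48*I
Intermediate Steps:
X(S, t) = 6
N(U) = U³
√(N(X(-8, 13)) - 43263) = √(6³ - 43263) = √(216 - 43263) = √(-43047) = 3*I*√4783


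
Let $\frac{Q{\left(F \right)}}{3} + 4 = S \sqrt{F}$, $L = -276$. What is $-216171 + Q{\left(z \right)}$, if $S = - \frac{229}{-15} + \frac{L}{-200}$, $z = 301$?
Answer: $-216183 + \frac{2497 \sqrt{301}}{50} \approx -2.1532 \cdot 10^{5}$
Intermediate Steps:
$S = \frac{2497}{150}$ ($S = - \frac{229}{-15} - \frac{276}{-200} = \left(-229\right) \left(- \frac{1}{15}\right) - - \frac{69}{50} = \frac{229}{15} + \frac{69}{50} = \frac{2497}{150} \approx 16.647$)
$Q{\left(F \right)} = -12 + \frac{2497 \sqrt{F}}{50}$ ($Q{\left(F \right)} = -12 + 3 \frac{2497 \sqrt{F}}{150} = -12 + \frac{2497 \sqrt{F}}{50}$)
$-216171 + Q{\left(z \right)} = -216171 - \left(12 - \frac{2497 \sqrt{301}}{50}\right) = -216183 + \frac{2497 \sqrt{301}}{50}$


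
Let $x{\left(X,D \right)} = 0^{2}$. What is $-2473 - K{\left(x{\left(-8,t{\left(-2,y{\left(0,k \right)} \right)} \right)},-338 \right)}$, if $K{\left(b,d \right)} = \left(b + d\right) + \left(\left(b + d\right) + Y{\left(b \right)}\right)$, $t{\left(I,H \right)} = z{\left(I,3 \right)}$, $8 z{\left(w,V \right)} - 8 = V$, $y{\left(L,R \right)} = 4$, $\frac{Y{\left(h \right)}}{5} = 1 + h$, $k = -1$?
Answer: $-1802$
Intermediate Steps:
$Y{\left(h \right)} = 5 + 5 h$ ($Y{\left(h \right)} = 5 \left(1 + h\right) = 5 + 5 h$)
$z{\left(w,V \right)} = 1 + \frac{V}{8}$
$t{\left(I,H \right)} = \frac{11}{8}$ ($t{\left(I,H \right)} = 1 + \frac{1}{8} \cdot 3 = 1 + \frac{3}{8} = \frac{11}{8}$)
$x{\left(X,D \right)} = 0$
$K{\left(b,d \right)} = 5 + 2 d + 7 b$ ($K{\left(b,d \right)} = \left(b + d\right) + \left(\left(b + d\right) + \left(5 + 5 b\right)\right) = \left(b + d\right) + \left(5 + d + 6 b\right) = 5 + 2 d + 7 b$)
$-2473 - K{\left(x{\left(-8,t{\left(-2,y{\left(0,k \right)} \right)} \right)},-338 \right)} = -2473 - \left(5 + 2 \left(-338\right) + 7 \cdot 0\right) = -2473 - \left(5 - 676 + 0\right) = -2473 - -671 = -2473 + 671 = -1802$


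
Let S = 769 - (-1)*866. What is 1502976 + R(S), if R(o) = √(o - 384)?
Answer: 1502976 + 3*√139 ≈ 1.5030e+6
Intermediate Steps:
S = 1635 (S = 769 - 1*(-866) = 769 + 866 = 1635)
R(o) = √(-384 + o)
1502976 + R(S) = 1502976 + √(-384 + 1635) = 1502976 + √1251 = 1502976 + 3*√139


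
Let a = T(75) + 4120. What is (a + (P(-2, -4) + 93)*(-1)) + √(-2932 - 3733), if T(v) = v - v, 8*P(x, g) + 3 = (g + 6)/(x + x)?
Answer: 64439/16 + I*√6665 ≈ 4027.4 + 81.639*I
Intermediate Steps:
P(x, g) = -3/8 + (6 + g)/(16*x) (P(x, g) = -3/8 + ((g + 6)/(x + x))/8 = -3/8 + ((6 + g)/((2*x)))/8 = -3/8 + ((6 + g)*(1/(2*x)))/8 = -3/8 + ((6 + g)/(2*x))/8 = -3/8 + (6 + g)/(16*x))
T(v) = 0
a = 4120 (a = 0 + 4120 = 4120)
(a + (P(-2, -4) + 93)*(-1)) + √(-2932 - 3733) = (4120 + ((1/16)*(6 - 4 - 6*(-2))/(-2) + 93)*(-1)) + √(-2932 - 3733) = (4120 + ((1/16)*(-½)*(6 - 4 + 12) + 93)*(-1)) + √(-6665) = (4120 + ((1/16)*(-½)*14 + 93)*(-1)) + I*√6665 = (4120 + (-7/16 + 93)*(-1)) + I*√6665 = (4120 + (1481/16)*(-1)) + I*√6665 = (4120 - 1481/16) + I*√6665 = 64439/16 + I*√6665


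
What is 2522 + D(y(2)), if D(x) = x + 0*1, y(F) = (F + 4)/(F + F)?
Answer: 5047/2 ≈ 2523.5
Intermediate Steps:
y(F) = (4 + F)/(2*F) (y(F) = (4 + F)/((2*F)) = (4 + F)*(1/(2*F)) = (4 + F)/(2*F))
D(x) = x (D(x) = x + 0 = x)
2522 + D(y(2)) = 2522 + (½)*(4 + 2)/2 = 2522 + (½)*(½)*6 = 2522 + 3/2 = 5047/2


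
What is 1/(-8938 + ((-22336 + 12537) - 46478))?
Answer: -1/65215 ≈ -1.5334e-5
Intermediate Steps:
1/(-8938 + ((-22336 + 12537) - 46478)) = 1/(-8938 + (-9799 - 46478)) = 1/(-8938 - 56277) = 1/(-65215) = -1/65215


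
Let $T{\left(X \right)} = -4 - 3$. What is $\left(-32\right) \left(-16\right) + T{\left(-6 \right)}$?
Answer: $505$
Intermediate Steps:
$T{\left(X \right)} = -7$ ($T{\left(X \right)} = -4 - 3 = -7$)
$\left(-32\right) \left(-16\right) + T{\left(-6 \right)} = \left(-32\right) \left(-16\right) - 7 = 512 - 7 = 505$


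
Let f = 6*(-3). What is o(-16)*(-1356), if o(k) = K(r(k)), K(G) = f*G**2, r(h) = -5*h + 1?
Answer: 160140888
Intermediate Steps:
f = -18
r(h) = 1 - 5*h
K(G) = -18*G**2
o(k) = -18*(1 - 5*k)**2
o(-16)*(-1356) = -18*(-1 + 5*(-16))**2*(-1356) = -18*(-1 - 80)**2*(-1356) = -18*(-81)**2*(-1356) = -18*6561*(-1356) = -118098*(-1356) = 160140888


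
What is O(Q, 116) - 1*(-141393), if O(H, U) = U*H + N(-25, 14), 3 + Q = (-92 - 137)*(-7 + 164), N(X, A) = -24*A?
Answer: -4029839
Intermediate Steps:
Q = -35956 (Q = -3 + (-92 - 137)*(-7 + 164) = -3 - 229*157 = -3 - 35953 = -35956)
O(H, U) = -336 + H*U (O(H, U) = U*H - 24*14 = H*U - 336 = -336 + H*U)
O(Q, 116) - 1*(-141393) = (-336 - 35956*116) - 1*(-141393) = (-336 - 4170896) + 141393 = -4171232 + 141393 = -4029839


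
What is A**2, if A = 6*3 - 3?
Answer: 225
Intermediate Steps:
A = 15 (A = 18 - 3 = 15)
A**2 = 15**2 = 225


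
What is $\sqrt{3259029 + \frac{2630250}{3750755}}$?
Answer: $\frac{\sqrt{1833942451494553779}}{750151} \approx 1805.3$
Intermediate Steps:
$\sqrt{3259029 + \frac{2630250}{3750755}} = \sqrt{3259029 + 2630250 \cdot \frac{1}{3750755}} = \sqrt{3259029 + \frac{526050}{750151}} = \sqrt{\frac{2444764389429}{750151}} = \frac{\sqrt{1833942451494553779}}{750151}$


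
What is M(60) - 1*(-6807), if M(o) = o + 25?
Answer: 6892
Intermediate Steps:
M(o) = 25 + o
M(60) - 1*(-6807) = (25 + 60) - 1*(-6807) = 85 + 6807 = 6892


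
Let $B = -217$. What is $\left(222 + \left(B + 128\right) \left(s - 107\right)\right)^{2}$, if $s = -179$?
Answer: $659256976$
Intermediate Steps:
$\left(222 + \left(B + 128\right) \left(s - 107\right)\right)^{2} = \left(222 + \left(-217 + 128\right) \left(-179 - 107\right)\right)^{2} = \left(222 - -25454\right)^{2} = \left(222 + 25454\right)^{2} = 25676^{2} = 659256976$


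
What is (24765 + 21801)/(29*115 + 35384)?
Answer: 46566/38719 ≈ 1.2027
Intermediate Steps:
(24765 + 21801)/(29*115 + 35384) = 46566/(3335 + 35384) = 46566/38719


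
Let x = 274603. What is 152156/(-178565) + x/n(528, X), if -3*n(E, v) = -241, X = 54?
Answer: 147066784489/43034165 ≈ 3417.4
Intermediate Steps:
n(E, v) = 241/3 (n(E, v) = -1/3*(-241) = 241/3)
152156/(-178565) + x/n(528, X) = 152156/(-178565) + 274603/(241/3) = 152156*(-1/178565) + 274603*(3/241) = -152156/178565 + 823809/241 = 147066784489/43034165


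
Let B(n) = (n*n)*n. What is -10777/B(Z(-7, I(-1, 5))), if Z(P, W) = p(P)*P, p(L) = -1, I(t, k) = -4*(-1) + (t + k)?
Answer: -10777/343 ≈ -31.420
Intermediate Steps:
I(t, k) = 4 + k + t (I(t, k) = 4 + (k + t) = 4 + k + t)
Z(P, W) = -P
B(n) = n³ (B(n) = n²*n = n³)
-10777/B(Z(-7, I(-1, 5))) = -10777/((-1*(-7))³) = -10777/(7³) = -10777/343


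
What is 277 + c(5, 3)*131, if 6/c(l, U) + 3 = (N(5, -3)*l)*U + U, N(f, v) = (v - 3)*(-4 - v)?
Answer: 4286/15 ≈ 285.73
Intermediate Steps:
N(f, v) = (-4 - v)*(-3 + v) (N(f, v) = (-3 + v)*(-4 - v) = (-4 - v)*(-3 + v))
c(l, U) = 6/(-3 + U + 6*U*l) (c(l, U) = 6/(-3 + (((12 - 1*(-3) - 1*(-3)²)*l)*U + U)) = 6/(-3 + (((12 + 3 - 1*9)*l)*U + U)) = 6/(-3 + (((12 + 3 - 9)*l)*U + U)) = 6/(-3 + ((6*l)*U + U)) = 6/(-3 + (6*U*l + U)) = 6/(-3 + (U + 6*U*l)) = 6/(-3 + U + 6*U*l))
277 + c(5, 3)*131 = 277 + (6/(-3 + 3 + 6*3*5))*131 = 277 + (6/(-3 + 3 + 90))*131 = 277 + (6/90)*131 = 277 + (6*(1/90))*131 = 277 + (1/15)*131 = 277 + 131/15 = 4286/15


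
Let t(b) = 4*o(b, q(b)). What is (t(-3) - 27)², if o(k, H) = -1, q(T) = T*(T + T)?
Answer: 961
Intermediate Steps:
q(T) = 2*T² (q(T) = T*(2*T) = 2*T²)
t(b) = -4 (t(b) = 4*(-1) = -4)
(t(-3) - 27)² = (-4 - 27)² = (-31)² = 961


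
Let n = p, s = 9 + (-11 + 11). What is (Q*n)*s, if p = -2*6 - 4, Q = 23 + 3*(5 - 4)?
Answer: -3744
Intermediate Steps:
s = 9 (s = 9 + 0 = 9)
Q = 26 (Q = 23 + 3*1 = 23 + 3 = 26)
p = -16 (p = -12 - 4 = -16)
n = -16
(Q*n)*s = (26*(-16))*9 = -416*9 = -3744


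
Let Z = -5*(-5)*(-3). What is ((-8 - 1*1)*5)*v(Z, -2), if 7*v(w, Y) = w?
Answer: 3375/7 ≈ 482.14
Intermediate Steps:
Z = -75 (Z = 25*(-3) = -75)
v(w, Y) = w/7
((-8 - 1*1)*5)*v(Z, -2) = ((-8 - 1*1)*5)*((⅐)*(-75)) = ((-8 - 1)*5)*(-75/7) = -9*5*(-75/7) = -45*(-75/7) = 3375/7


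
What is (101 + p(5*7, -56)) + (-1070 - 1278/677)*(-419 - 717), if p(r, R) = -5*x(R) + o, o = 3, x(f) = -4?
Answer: 824442796/677 ≈ 1.2178e+6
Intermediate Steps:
p(r, R) = 23 (p(r, R) = -5*(-4) + 3 = 20 + 3 = 23)
(101 + p(5*7, -56)) + (-1070 - 1278/677)*(-419 - 717) = (101 + 23) + (-1070 - 1278/677)*(-419 - 717) = 124 + (-1070 - 1278*1/677)*(-1136) = 124 + (-1070 - 1278/677)*(-1136) = 124 - 725668/677*(-1136) = 124 + 824358848/677 = 824442796/677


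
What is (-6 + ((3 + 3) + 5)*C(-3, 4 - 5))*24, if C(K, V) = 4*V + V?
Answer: -1464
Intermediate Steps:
C(K, V) = 5*V
(-6 + ((3 + 3) + 5)*C(-3, 4 - 5))*24 = (-6 + ((3 + 3) + 5)*(5*(4 - 5)))*24 = (-6 + (6 + 5)*(5*(-1)))*24 = (-6 + 11*(-5))*24 = (-6 - 55)*24 = -61*24 = -1464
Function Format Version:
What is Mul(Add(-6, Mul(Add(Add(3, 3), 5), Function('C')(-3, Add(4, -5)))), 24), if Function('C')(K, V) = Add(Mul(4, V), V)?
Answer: -1464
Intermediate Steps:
Function('C')(K, V) = Mul(5, V)
Mul(Add(-6, Mul(Add(Add(3, 3), 5), Function('C')(-3, Add(4, -5)))), 24) = Mul(Add(-6, Mul(Add(Add(3, 3), 5), Mul(5, Add(4, -5)))), 24) = Mul(Add(-6, Mul(Add(6, 5), Mul(5, -1))), 24) = Mul(Add(-6, Mul(11, -5)), 24) = Mul(Add(-6, -55), 24) = Mul(-61, 24) = -1464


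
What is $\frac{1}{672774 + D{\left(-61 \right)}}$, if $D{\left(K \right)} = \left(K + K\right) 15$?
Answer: $\frac{1}{670944} \approx 1.4904 \cdot 10^{-6}$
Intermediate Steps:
$D{\left(K \right)} = 30 K$ ($D{\left(K \right)} = 2 K 15 = 30 K$)
$\frac{1}{672774 + D{\left(-61 \right)}} = \frac{1}{672774 + 30 \left(-61\right)} = \frac{1}{672774 - 1830} = \frac{1}{670944}$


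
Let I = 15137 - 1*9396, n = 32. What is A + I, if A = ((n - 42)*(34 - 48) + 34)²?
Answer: 36017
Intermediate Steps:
A = 30276 (A = ((32 - 42)*(34 - 48) + 34)² = (-10*(-14) + 34)² = (140 + 34)² = 174² = 30276)
I = 5741 (I = 15137 - 9396 = 5741)
A + I = 30276 + 5741 = 36017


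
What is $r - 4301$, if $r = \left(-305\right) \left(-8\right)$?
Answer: $-1861$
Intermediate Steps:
$r = 2440$
$r - 4301 = 2440 - 4301 = -1861$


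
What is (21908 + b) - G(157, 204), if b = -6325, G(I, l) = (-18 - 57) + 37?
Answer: 15621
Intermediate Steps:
G(I, l) = -38 (G(I, l) = -75 + 37 = -38)
(21908 + b) - G(157, 204) = (21908 - 6325) - 1*(-38) = 15583 + 38 = 15621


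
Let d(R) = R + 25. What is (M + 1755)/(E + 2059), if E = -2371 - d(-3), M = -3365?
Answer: 805/167 ≈ 4.8204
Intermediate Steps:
d(R) = 25 + R
E = -2393 (E = -2371 - (25 - 3) = -2371 - 1*22 = -2371 - 22 = -2393)
(M + 1755)/(E + 2059) = (-3365 + 1755)/(-2393 + 2059) = -1610/(-334) = -1610*(-1/334) = 805/167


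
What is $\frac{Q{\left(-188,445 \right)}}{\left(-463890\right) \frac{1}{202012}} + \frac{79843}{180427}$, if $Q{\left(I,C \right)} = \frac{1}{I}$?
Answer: $\frac{1749915460471}{3933819208410} \approx 0.44484$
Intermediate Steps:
$\frac{Q{\left(-188,445 \right)}}{\left(-463890\right) \frac{1}{202012}} + \frac{79843}{180427} = \frac{1}{\left(-188\right) \left(- \frac{463890}{202012}\right)} + \frac{79843}{180427} = - \frac{1}{188 \left(\left(-463890\right) \frac{1}{202012}\right)} + 79843 \cdot \frac{1}{180427} = - \frac{1}{188 \left(- \frac{231945}{101006}\right)} + \frac{79843}{180427} = \left(- \frac{1}{188}\right) \left(- \frac{101006}{231945}\right) + \frac{79843}{180427} = \frac{50503}{21802830} + \frac{79843}{180427} = \frac{1749915460471}{3933819208410}$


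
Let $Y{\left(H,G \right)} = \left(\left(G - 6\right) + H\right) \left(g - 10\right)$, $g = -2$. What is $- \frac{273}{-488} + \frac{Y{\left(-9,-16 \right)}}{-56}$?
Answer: $- \frac{20781}{3416} \approx -6.0834$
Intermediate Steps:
$Y{\left(H,G \right)} = 72 - 12 G - 12 H$ ($Y{\left(H,G \right)} = \left(\left(G - 6\right) + H\right) \left(-2 - 10\right) = \left(\left(G - 6\right) + H\right) \left(-12\right) = \left(\left(-6 + G\right) + H\right) \left(-12\right) = \left(-6 + G + H\right) \left(-12\right) = 72 - 12 G - 12 H$)
$- \frac{273}{-488} + \frac{Y{\left(-9,-16 \right)}}{-56} = - \frac{273}{-488} + \frac{72 - -192 - -108}{-56} = \left(-273\right) \left(- \frac{1}{488}\right) + \left(72 + 192 + 108\right) \left(- \frac{1}{56}\right) = \frac{273}{488} + 372 \left(- \frac{1}{56}\right) = \frac{273}{488} - \frac{93}{14} = - \frac{20781}{3416}$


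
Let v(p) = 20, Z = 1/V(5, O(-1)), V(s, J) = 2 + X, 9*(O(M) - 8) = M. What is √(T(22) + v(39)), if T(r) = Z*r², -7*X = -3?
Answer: 4*√3961/17 ≈ 14.809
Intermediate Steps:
X = 3/7 (X = -⅐*(-3) = 3/7 ≈ 0.42857)
O(M) = 8 + M/9
V(s, J) = 17/7 (V(s, J) = 2 + 3/7 = 17/7)
Z = 7/17 (Z = 1/(17/7) = 7/17 ≈ 0.41176)
T(r) = 7*r²/17
√(T(22) + v(39)) = √((7/17)*22² + 20) = √((7/17)*484 + 20) = √(3388/17 + 20) = √(3728/17) = 4*√3961/17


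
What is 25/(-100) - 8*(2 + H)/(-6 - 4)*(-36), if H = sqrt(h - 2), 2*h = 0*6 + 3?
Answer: -1157/20 - 72*I*sqrt(2)/5 ≈ -57.85 - 20.365*I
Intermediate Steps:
h = 3/2 (h = (0*6 + 3)/2 = (0 + 3)/2 = (1/2)*3 = 3/2 ≈ 1.5000)
H = I*sqrt(2)/2 (H = sqrt(3/2 - 2) = sqrt(-1/2) = I*sqrt(2)/2 ≈ 0.70711*I)
25/(-100) - 8*(2 + H)/(-6 - 4)*(-36) = 25/(-100) - 8*(2 + I*sqrt(2)/2)/(-6 - 4)*(-36) = 25*(-1/100) - 8*(2 + I*sqrt(2)/2)/(-10)*(-36) = -1/4 - 8*(2 + I*sqrt(2)/2)*(-1)/10*(-36) = -1/4 - 8*(-1/5 - I*sqrt(2)/20)*(-36) = -1/4 + (8/5 + 2*I*sqrt(2)/5)*(-36) = -1/4 + (-288/5 - 72*I*sqrt(2)/5) = -1157/20 - 72*I*sqrt(2)/5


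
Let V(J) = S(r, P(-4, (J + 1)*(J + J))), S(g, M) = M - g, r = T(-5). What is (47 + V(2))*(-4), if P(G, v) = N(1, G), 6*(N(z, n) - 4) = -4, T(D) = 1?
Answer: -592/3 ≈ -197.33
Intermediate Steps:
N(z, n) = 10/3 (N(z, n) = 4 + (⅙)*(-4) = 4 - ⅔ = 10/3)
P(G, v) = 10/3
r = 1
V(J) = 7/3 (V(J) = 10/3 - 1*1 = 10/3 - 1 = 7/3)
(47 + V(2))*(-4) = (47 + 7/3)*(-4) = (148/3)*(-4) = -592/3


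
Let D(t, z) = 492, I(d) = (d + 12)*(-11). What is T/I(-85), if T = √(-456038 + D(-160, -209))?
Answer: I*√455546/803 ≈ 0.84052*I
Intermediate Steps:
I(d) = -132 - 11*d (I(d) = (12 + d)*(-11) = -132 - 11*d)
T = I*√455546 (T = √(-456038 + 492) = √(-455546) = I*√455546 ≈ 674.94*I)
T/I(-85) = (I*√455546)/(-132 - 11*(-85)) = (I*√455546)/(-132 + 935) = (I*√455546)/803 = (I*√455546)*(1/803) = I*√455546/803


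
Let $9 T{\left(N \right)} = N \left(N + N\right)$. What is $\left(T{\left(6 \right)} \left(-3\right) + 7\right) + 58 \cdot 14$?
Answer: $795$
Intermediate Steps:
$T{\left(N \right)} = \frac{2 N^{2}}{9}$ ($T{\left(N \right)} = \frac{N \left(N + N\right)}{9} = \frac{N 2 N}{9} = \frac{2 N^{2}}{9}$)
$\left(T{\left(6 \right)} \left(-3\right) + 7\right) + 58 \cdot 14 = \left(\frac{2 \cdot 6^{2}}{9} \left(-3\right) + 7\right) + 58 \cdot 14 = \left(\frac{2}{9} \cdot 36 \left(-3\right) + 7\right) + 812 = \left(8 \left(-3\right) + 7\right) + 812 = \left(-24 + 7\right) + 812 = -17 + 812 = 795$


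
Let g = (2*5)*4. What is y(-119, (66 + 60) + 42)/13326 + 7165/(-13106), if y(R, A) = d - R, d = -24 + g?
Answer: -7809290/14554213 ≈ -0.53657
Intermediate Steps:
g = 40 (g = 10*4 = 40)
d = 16 (d = -24 + 40 = 16)
y(R, A) = 16 - R
y(-119, (66 + 60) + 42)/13326 + 7165/(-13106) = (16 - 1*(-119))/13326 + 7165/(-13106) = (16 + 119)*(1/13326) + 7165*(-1/13106) = 135*(1/13326) - 7165/13106 = 45/4442 - 7165/13106 = -7809290/14554213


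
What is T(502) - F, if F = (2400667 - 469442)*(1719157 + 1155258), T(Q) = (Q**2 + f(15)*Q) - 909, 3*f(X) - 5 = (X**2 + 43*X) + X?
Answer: -16653425125060/3 ≈ -5.5511e+12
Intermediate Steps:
f(X) = 5/3 + X**2/3 + 44*X/3 (f(X) = 5/3 + ((X**2 + 43*X) + X)/3 = 5/3 + (X**2 + 44*X)/3 = 5/3 + (X**2/3 + 44*X/3) = 5/3 + X**2/3 + 44*X/3)
T(Q) = -909 + Q**2 + 890*Q/3 (T(Q) = (Q**2 + (5/3 + (1/3)*15**2 + (44/3)*15)*Q) - 909 = (Q**2 + (5/3 + (1/3)*225 + 220)*Q) - 909 = (Q**2 + (5/3 + 75 + 220)*Q) - 909 = (Q**2 + 890*Q/3) - 909 = -909 + Q**2 + 890*Q/3)
F = 5551142108375 (F = 1931225*2874415 = 5551142108375)
T(502) - F = (-909 + 502**2 + (890/3)*502) - 1*5551142108375 = (-909 + 252004 + 446780/3) - 5551142108375 = 1200065/3 - 5551142108375 = -16653425125060/3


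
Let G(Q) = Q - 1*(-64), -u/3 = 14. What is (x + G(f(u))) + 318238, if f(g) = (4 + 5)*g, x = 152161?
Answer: 470085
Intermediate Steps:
u = -42 (u = -3*14 = -42)
f(g) = 9*g
G(Q) = 64 + Q (G(Q) = Q + 64 = 64 + Q)
(x + G(f(u))) + 318238 = (152161 + (64 + 9*(-42))) + 318238 = (152161 + (64 - 378)) + 318238 = (152161 - 314) + 318238 = 151847 + 318238 = 470085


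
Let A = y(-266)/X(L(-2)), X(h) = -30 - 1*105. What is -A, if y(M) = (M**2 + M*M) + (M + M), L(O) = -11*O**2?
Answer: 28196/27 ≈ 1044.3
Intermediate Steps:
y(M) = 2*M + 2*M**2 (y(M) = (M**2 + M**2) + 2*M = 2*M**2 + 2*M = 2*M + 2*M**2)
X(h) = -135 (X(h) = -30 - 105 = -135)
A = -28196/27 (A = (2*(-266)*(1 - 266))/(-135) = (2*(-266)*(-265))*(-1/135) = 140980*(-1/135) = -28196/27 ≈ -1044.3)
-A = -1*(-28196/27) = 28196/27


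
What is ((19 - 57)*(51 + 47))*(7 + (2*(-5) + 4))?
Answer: -3724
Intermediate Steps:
((19 - 57)*(51 + 47))*(7 + (2*(-5) + 4)) = (-38*98)*(7 + (-10 + 4)) = -3724*(7 - 6) = -3724*1 = -3724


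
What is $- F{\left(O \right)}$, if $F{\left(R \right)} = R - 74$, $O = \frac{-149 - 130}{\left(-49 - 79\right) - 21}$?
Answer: $\frac{10747}{149} \approx 72.128$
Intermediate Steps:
$O = \frac{279}{149}$ ($O = - \frac{279}{\left(-49 - 79\right) - 21} = - \frac{279}{-128 - 21} = - \frac{279}{-149} = \left(-279\right) \left(- \frac{1}{149}\right) = \frac{279}{149} \approx 1.8725$)
$F{\left(R \right)} = -74 + R$ ($F{\left(R \right)} = R + \left(-132 + 58\right) = R - 74 = -74 + R$)
$- F{\left(O \right)} = - (-74 + \frac{279}{149}) = \left(-1\right) \left(- \frac{10747}{149}\right) = \frac{10747}{149}$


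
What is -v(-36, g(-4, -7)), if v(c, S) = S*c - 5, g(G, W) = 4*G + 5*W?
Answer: -1831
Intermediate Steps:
v(c, S) = -5 + S*c
-v(-36, g(-4, -7)) = -(-5 + (4*(-4) + 5*(-7))*(-36)) = -(-5 + (-16 - 35)*(-36)) = -(-5 - 51*(-36)) = -(-5 + 1836) = -1*1831 = -1831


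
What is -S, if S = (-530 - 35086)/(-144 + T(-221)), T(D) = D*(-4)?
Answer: 8904/185 ≈ 48.130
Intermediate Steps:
T(D) = -4*D
S = -8904/185 (S = (-530 - 35086)/(-144 - 4*(-221)) = -35616/(-144 + 884) = -35616/740 = -35616*1/740 = -8904/185 ≈ -48.130)
-S = -1*(-8904/185) = 8904/185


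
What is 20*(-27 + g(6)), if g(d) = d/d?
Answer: -520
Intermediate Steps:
g(d) = 1
20*(-27 + g(6)) = 20*(-27 + 1) = 20*(-26) = -520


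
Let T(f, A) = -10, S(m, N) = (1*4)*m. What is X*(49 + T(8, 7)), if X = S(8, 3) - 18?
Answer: 546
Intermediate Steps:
S(m, N) = 4*m
X = 14 (X = 4*8 - 18 = 32 - 18 = 14)
X*(49 + T(8, 7)) = 14*(49 - 10) = 14*39 = 546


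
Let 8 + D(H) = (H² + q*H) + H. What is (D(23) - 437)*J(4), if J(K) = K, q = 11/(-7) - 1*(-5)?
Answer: 5204/7 ≈ 743.43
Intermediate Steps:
q = 24/7 (q = 11*(-⅐) + 5 = -11/7 + 5 = 24/7 ≈ 3.4286)
D(H) = -8 + H² + 31*H/7 (D(H) = -8 + ((H² + 24*H/7) + H) = -8 + (H² + 31*H/7) = -8 + H² + 31*H/7)
(D(23) - 437)*J(4) = ((-8 + 23² + (31/7)*23) - 437)*4 = ((-8 + 529 + 713/7) - 437)*4 = (4360/7 - 437)*4 = (1301/7)*4 = 5204/7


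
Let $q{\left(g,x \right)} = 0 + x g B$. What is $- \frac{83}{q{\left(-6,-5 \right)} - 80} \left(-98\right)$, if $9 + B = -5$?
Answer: $- \frac{4067}{250} \approx -16.268$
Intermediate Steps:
$B = -14$ ($B = -9 - 5 = -14$)
$q{\left(g,x \right)} = - 14 g x$ ($q{\left(g,x \right)} = 0 + x g \left(-14\right) = 0 + x \left(- 14 g\right) = 0 - 14 g x = - 14 g x$)
$- \frac{83}{q{\left(-6,-5 \right)} - 80} \left(-98\right) = - \frac{83}{\left(-14\right) \left(-6\right) \left(-5\right) - 80} \left(-98\right) = - \frac{83}{-420 - 80} \left(-98\right) = - \frac{83}{-500} \left(-98\right) = \left(-83\right) \left(- \frac{1}{500}\right) \left(-98\right) = \frac{83}{500} \left(-98\right) = - \frac{4067}{250}$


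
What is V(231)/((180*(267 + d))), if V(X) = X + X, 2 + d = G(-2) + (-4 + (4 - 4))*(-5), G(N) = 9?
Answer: 11/1260 ≈ 0.0087302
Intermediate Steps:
d = 27 (d = -2 + (9 + (-4 + (4 - 4))*(-5)) = -2 + (9 + (-4 + 0)*(-5)) = -2 + (9 - 4*(-5)) = -2 + (9 + 20) = -2 + 29 = 27)
V(X) = 2*X
V(231)/((180*(267 + d))) = (2*231)/((180*(267 + 27))) = 462/((180*294)) = 462/52920 = 462*(1/52920) = 11/1260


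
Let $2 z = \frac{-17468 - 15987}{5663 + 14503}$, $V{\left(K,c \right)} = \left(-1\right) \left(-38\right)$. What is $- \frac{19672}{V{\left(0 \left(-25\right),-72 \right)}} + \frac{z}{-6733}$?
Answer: $- \frac{2671017845971}{5159551764} \approx -517.68$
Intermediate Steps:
$V{\left(K,c \right)} = 38$
$z = - \frac{33455}{40332}$ ($z = \frac{\left(-17468 - 15987\right) \frac{1}{5663 + 14503}}{2} = \frac{\left(-33455\right) \frac{1}{20166}}{2} = \frac{1}{2} \left(- \frac{33455}{20166}\right) = - \frac{33455}{40332} \approx -0.82949$)
$- \frac{19672}{V{\left(0 \left(-25\right),-72 \right)}} + \frac{z}{-6733} = - \frac{19672}{38} - \frac{33455}{40332 \left(-6733\right)} = \left(-19672\right) \frac{1}{38} - - \frac{33455}{271555356} = - \frac{9836}{19} + \frac{33455}{271555356} = - \frac{2671017845971}{5159551764}$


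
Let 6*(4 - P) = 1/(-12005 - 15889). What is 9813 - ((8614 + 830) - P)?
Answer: 62426773/167364 ≈ 373.00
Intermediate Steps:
P = 669457/167364 (P = 4 - 1/(6*(-12005 - 15889)) = 4 - 1/6/(-27894) = 4 - 1/6*(-1/27894) = 4 + 1/167364 = 669457/167364 ≈ 4.0000)
9813 - ((8614 + 830) - P) = 9813 - ((8614 + 830) - 1*669457/167364) = 9813 - (9444 - 669457/167364) = 9813 - 1*1579916159/167364 = 9813 - 1579916159/167364 = 62426773/167364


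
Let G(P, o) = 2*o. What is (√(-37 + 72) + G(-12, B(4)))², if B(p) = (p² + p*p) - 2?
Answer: 3635 + 120*√35 ≈ 4344.9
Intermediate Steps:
B(p) = -2 + 2*p² (B(p) = (p² + p²) - 2 = 2*p² - 2 = -2 + 2*p²)
(√(-37 + 72) + G(-12, B(4)))² = (√(-37 + 72) + 2*(-2 + 2*4²))² = (√35 + 2*(-2 + 2*16))² = (√35 + 2*(-2 + 32))² = (√35 + 2*30)² = (√35 + 60)² = (60 + √35)²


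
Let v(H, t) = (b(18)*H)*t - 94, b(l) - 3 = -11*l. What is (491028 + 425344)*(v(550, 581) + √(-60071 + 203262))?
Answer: -57101287295968 + 916372*√143191 ≈ -5.7101e+13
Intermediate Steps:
b(l) = 3 - 11*l
v(H, t) = -94 - 195*H*t (v(H, t) = ((3 - 11*18)*H)*t - 94 = ((3 - 198)*H)*t - 94 = (-195*H)*t - 94 = -195*H*t - 94 = -94 - 195*H*t)
(491028 + 425344)*(v(550, 581) + √(-60071 + 203262)) = (491028 + 425344)*((-94 - 195*550*581) + √(-60071 + 203262)) = 916372*((-94 - 62312250) + √143191) = 916372*(-62312344 + √143191) = -57101287295968 + 916372*√143191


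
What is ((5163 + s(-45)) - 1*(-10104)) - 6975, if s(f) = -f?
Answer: 8337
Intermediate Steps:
((5163 + s(-45)) - 1*(-10104)) - 6975 = ((5163 - 1*(-45)) - 1*(-10104)) - 6975 = ((5163 + 45) + 10104) - 6975 = (5208 + 10104) - 6975 = 15312 - 6975 = 8337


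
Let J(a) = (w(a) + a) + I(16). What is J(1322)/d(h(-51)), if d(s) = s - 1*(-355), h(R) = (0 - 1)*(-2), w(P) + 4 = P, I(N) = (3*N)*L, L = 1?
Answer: 128/17 ≈ 7.5294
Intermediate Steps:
I(N) = 3*N (I(N) = (3*N)*1 = 3*N)
w(P) = -4 + P
J(a) = 44 + 2*a (J(a) = ((-4 + a) + a) + 3*16 = (-4 + 2*a) + 48 = 44 + 2*a)
h(R) = 2 (h(R) = -1*(-2) = 2)
d(s) = 355 + s (d(s) = s + 355 = 355 + s)
J(1322)/d(h(-51)) = (44 + 2*1322)/(355 + 2) = (44 + 2644)/357 = 2688*(1/357) = 128/17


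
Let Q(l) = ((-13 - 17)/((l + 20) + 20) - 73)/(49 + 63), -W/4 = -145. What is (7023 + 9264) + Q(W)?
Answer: 16156057/992 ≈ 16286.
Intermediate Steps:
W = 580 (W = -4*(-145) = 580)
Q(l) = -73/112 - 15/(56*(40 + l)) (Q(l) = (-30/((20 + l) + 20) - 73)/112 = (-30/(40 + l) - 73)*(1/112) = (-73 - 30/(40 + l))*(1/112) = -73/112 - 15/(56*(40 + l)))
(7023 + 9264) + Q(W) = (7023 + 9264) + (-2950 - 73*580)/(112*(40 + 580)) = 16287 + (1/112)*(-2950 - 42340)/620 = 16287 + (1/112)*(1/620)*(-45290) = 16287 - 647/992 = 16156057/992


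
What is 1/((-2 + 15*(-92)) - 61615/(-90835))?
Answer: -18167/25094471 ≈ -0.00072394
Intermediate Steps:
1/((-2 + 15*(-92)) - 61615/(-90835)) = 1/((-2 - 1380) - 61615*(-1/90835)) = 1/(-1382 + 12323/18167) = 1/(-25094471/18167) = -18167/25094471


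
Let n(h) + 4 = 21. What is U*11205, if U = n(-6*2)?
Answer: 190485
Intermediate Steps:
n(h) = 17 (n(h) = -4 + 21 = 17)
U = 17
U*11205 = 17*11205 = 190485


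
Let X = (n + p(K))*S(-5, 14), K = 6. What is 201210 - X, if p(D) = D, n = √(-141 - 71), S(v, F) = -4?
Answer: 201234 + 8*I*√53 ≈ 2.0123e+5 + 58.241*I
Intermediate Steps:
n = 2*I*√53 (n = √(-212) = 2*I*√53 ≈ 14.56*I)
X = -24 - 8*I*√53 (X = (2*I*√53 + 6)*(-4) = (6 + 2*I*√53)*(-4) = -24 - 8*I*√53 ≈ -24.0 - 58.241*I)
201210 - X = 201210 - (-24 - 8*I*√53) = 201210 + (24 + 8*I*√53) = 201234 + 8*I*√53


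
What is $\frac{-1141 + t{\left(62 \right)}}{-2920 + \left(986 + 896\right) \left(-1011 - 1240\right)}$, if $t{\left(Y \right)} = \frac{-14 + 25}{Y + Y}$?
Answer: $\frac{141473}{525673448} \approx 0.00026913$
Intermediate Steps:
$t{\left(Y \right)} = \frac{11}{2 Y}$
$\frac{-1141 + t{\left(62 \right)}}{-2920 + \left(986 + 896\right) \left(-1011 - 1240\right)} = \frac{-1141 + \frac{11}{2 \cdot 62}}{-2920 + \left(986 + 896\right) \left(-1011 - 1240\right)} = \frac{-1141 + \frac{11}{2} \cdot \frac{1}{62}}{-2920 + 1882 \left(-2251\right)} = \frac{-1141 + \frac{11}{124}}{-2920 - 4236382} = - \frac{141473}{124 \left(-4239302\right)} = \left(- \frac{141473}{124}\right) \left(- \frac{1}{4239302}\right) = \frac{141473}{525673448}$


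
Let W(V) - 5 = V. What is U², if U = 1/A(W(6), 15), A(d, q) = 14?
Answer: 1/196 ≈ 0.0051020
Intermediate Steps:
W(V) = 5 + V
U = 1/14 ≈ 0.071429
U² = (1/14)² = 1/196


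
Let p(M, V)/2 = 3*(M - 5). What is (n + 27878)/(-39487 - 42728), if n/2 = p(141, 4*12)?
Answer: -5902/16443 ≈ -0.35894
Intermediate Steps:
p(M, V) = -30 + 6*M (p(M, V) = 2*(3*(M - 5)) = 2*(3*(-5 + M)) = 2*(-15 + 3*M) = -30 + 6*M)
n = 1632 (n = 2*(-30 + 6*141) = 2*(-30 + 846) = 2*816 = 1632)
(n + 27878)/(-39487 - 42728) = (1632 + 27878)/(-39487 - 42728) = 29510/(-82215) = 29510*(-1/82215) = -5902/16443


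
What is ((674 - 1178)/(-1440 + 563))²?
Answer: 254016/769129 ≈ 0.33026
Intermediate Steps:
((674 - 1178)/(-1440 + 563))² = (-504/(-877))² = (-504*(-1/877))² = (504/877)² = 254016/769129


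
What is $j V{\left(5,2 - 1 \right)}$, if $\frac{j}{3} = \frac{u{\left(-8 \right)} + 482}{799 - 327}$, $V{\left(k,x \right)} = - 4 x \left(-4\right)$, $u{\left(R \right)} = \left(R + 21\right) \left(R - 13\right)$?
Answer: $\frac{1254}{59} \approx 21.254$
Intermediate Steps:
$u{\left(R \right)} = \left(-13 + R\right) \left(21 + R\right)$ ($u{\left(R \right)} = \left(21 + R\right) \left(-13 + R\right) = \left(-13 + R\right) \left(21 + R\right)$)
$V{\left(k,x \right)} = 16 x$
$j = \frac{627}{472}$ ($j = 3 \frac{\left(-273 + \left(-8\right)^{2} + 8 \left(-8\right)\right) + 482}{799 - 327} = 3 \frac{\left(-273 + 64 - 64\right) + 482}{472} = 3 \left(-273 + 482\right) \frac{1}{472} = 3 \cdot 209 \cdot \frac{1}{472} = 3 \cdot \frac{209}{472} = \frac{627}{472} \approx 1.3284$)
$j V{\left(5,2 - 1 \right)} = \frac{627 \cdot 16 \left(2 - 1\right)}{472} = \frac{627 \cdot 16 \cdot 1}{472} = \frac{627}{472} \cdot 16 = \frac{1254}{59}$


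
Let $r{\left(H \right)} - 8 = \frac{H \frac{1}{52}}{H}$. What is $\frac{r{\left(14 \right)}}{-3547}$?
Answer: $- \frac{417}{184444} \approx -0.0022608$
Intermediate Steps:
$r{\left(H \right)} = \frac{417}{52}$ ($r{\left(H \right)} = 8 + \frac{H \frac{1}{52}}{H} = 8 + \frac{\frac{1}{52} H}{H} = 8 + \frac{1}{52} = \frac{417}{52}$)
$\frac{r{\left(14 \right)}}{-3547} = \frac{417}{52 \left(-3547\right)} = \frac{417}{52} \left(- \frac{1}{3547}\right) = - \frac{417}{184444}$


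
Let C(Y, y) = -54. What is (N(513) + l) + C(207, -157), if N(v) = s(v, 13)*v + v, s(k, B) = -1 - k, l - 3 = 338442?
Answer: 75222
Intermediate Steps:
l = 338445 (l = 3 + 338442 = 338445)
N(v) = v + v*(-1 - v) (N(v) = (-1 - v)*v + v = v*(-1 - v) + v = v + v*(-1 - v))
(N(513) + l) + C(207, -157) = (-1*513**2 + 338445) - 54 = (-1*263169 + 338445) - 54 = (-263169 + 338445) - 54 = 75276 - 54 = 75222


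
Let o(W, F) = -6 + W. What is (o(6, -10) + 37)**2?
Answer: 1369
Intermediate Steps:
(o(6, -10) + 37)**2 = ((-6 + 6) + 37)**2 = (0 + 37)**2 = 37**2 = 1369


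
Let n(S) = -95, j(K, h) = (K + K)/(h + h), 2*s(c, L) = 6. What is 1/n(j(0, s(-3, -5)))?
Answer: -1/95 ≈ -0.010526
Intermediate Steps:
s(c, L) = 3 (s(c, L) = (½)*6 = 3)
j(K, h) = K/h (j(K, h) = (2*K)/((2*h)) = (2*K)*(1/(2*h)) = K/h)
1/n(j(0, s(-3, -5))) = 1/(-95) = -1/95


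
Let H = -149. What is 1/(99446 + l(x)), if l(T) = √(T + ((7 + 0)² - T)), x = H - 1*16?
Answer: 1/99453 ≈ 1.0055e-5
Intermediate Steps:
x = -165 (x = -149 - 1*16 = -149 - 16 = -165)
l(T) = 7 (l(T) = √(T + (7² - T)) = √(T + (49 - T)) = √49 = 7)
1/(99446 + l(x)) = 1/(99446 + 7) = 1/99453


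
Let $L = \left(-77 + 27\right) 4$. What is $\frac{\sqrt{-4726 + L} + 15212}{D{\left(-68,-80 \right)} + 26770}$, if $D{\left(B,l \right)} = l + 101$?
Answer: $\frac{15212}{26791} + \frac{i \sqrt{4926}}{26791} \approx 0.5678 + 0.0026197 i$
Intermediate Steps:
$D{\left(B,l \right)} = 101 + l$
$L = -200$ ($L = \left(-50\right) 4 = -200$)
$\frac{\sqrt{-4726 + L} + 15212}{D{\left(-68,-80 \right)} + 26770} = \frac{\sqrt{-4726 - 200} + 15212}{\left(101 - 80\right) + 26770} = \frac{\sqrt{-4926} + 15212}{21 + 26770} = \frac{i \sqrt{4926} + 15212}{26791} = \left(15212 + i \sqrt{4926}\right) \frac{1}{26791} = \frac{15212}{26791} + \frac{i \sqrt{4926}}{26791}$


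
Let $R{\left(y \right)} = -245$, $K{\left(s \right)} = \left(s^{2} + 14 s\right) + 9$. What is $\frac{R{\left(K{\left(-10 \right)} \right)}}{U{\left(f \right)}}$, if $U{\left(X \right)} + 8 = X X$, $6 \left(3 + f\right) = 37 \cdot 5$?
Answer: $- \frac{1260}{3943} \approx -0.31955$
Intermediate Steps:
$K{\left(s \right)} = 9 + s^{2} + 14 s$
$f = \frac{167}{6}$ ($f = -3 + \frac{37 \cdot 5}{6} = -3 + \frac{1}{6} \cdot 185 = -3 + \frac{185}{6} = \frac{167}{6} \approx 27.833$)
$U{\left(X \right)} = -8 + X^{2}$ ($U{\left(X \right)} = -8 + X X = -8 + X^{2}$)
$\frac{R{\left(K{\left(-10 \right)} \right)}}{U{\left(f \right)}} = - \frac{245}{-8 + \left(\frac{167}{6}\right)^{2}} = - \frac{245}{-8 + \frac{27889}{36}} = - \frac{245}{\frac{27601}{36}} = \left(-245\right) \frac{36}{27601} = - \frac{1260}{3943}$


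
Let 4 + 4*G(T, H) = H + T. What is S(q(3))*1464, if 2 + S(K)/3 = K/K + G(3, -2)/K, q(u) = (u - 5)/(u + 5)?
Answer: 8784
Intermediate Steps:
G(T, H) = -1 + H/4 + T/4 (G(T, H) = -1 + (H + T)/4 = -1 + (H/4 + T/4) = -1 + H/4 + T/4)
q(u) = (-5 + u)/(5 + u)
S(K) = -3 - 9/(4*K) (S(K) = -6 + 3*(K/K + (-1 + (¼)*(-2) + (¼)*3)/K) = -6 + 3*(1 + (-1 - ½ + ¾)/K) = -6 + 3*(1 - 3/(4*K)) = -6 + (3 - 9/(4*K)) = -3 - 9/(4*K))
S(q(3))*1464 = (-3 - 9*(5 + 3)/(-5 + 3)/4)*1464 = (-3 - 9/(4*(-2/8)))*1464 = (-3 - 9/(4*((⅛)*(-2))))*1464 = (-3 - 9/(4*(-¼)))*1464 = (-3 - 9/4*(-4))*1464 = (-3 + 9)*1464 = 6*1464 = 8784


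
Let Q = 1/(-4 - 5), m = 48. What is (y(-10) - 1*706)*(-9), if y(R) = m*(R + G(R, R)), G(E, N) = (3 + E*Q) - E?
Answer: 4578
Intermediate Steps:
Q = -1/9 (Q = 1/(-9) = -1/9 ≈ -0.11111)
G(E, N) = 3 - 10*E/9 (G(E, N) = (3 + E*(-1/9)) - E = (3 - E/9) - E = 3 - 10*E/9)
y(R) = 144 - 16*R/3 (y(R) = 48*(R + (3 - 10*R/9)) = 48*(3 - R/9) = 144 - 16*R/3)
(y(-10) - 1*706)*(-9) = ((144 - 16/3*(-10)) - 1*706)*(-9) = ((144 + 160/3) - 706)*(-9) = (592/3 - 706)*(-9) = -1526/3*(-9) = 4578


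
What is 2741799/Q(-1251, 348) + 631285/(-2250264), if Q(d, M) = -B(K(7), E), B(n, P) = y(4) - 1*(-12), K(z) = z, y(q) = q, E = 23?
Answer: -771222710687/4500528 ≈ -1.7136e+5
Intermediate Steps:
B(n, P) = 16 (B(n, P) = 4 - 1*(-12) = 4 + 12 = 16)
Q(d, M) = -16 (Q(d, M) = -1*16 = -16)
2741799/Q(-1251, 348) + 631285/(-2250264) = 2741799/(-16) + 631285/(-2250264) = 2741799*(-1/16) + 631285*(-1/2250264) = -2741799/16 - 631285/2250264 = -771222710687/4500528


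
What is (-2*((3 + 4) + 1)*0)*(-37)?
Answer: 0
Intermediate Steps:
(-2*((3 + 4) + 1)*0)*(-37) = (-2*(7 + 1)*0)*(-37) = (-2*8*0)*(-37) = -16*0*(-37) = 0*(-37) = 0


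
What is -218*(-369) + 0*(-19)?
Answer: 80442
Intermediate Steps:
-218*(-369) + 0*(-19) = 80442 + 0 = 80442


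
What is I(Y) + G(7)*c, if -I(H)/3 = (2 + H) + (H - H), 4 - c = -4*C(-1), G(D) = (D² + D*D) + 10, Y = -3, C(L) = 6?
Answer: 3027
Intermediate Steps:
G(D) = 10 + 2*D² (G(D) = (D² + D²) + 10 = 2*D² + 10 = 10 + 2*D²)
c = 28 (c = 4 - (-4)*6 = 4 - 1*(-24) = 4 + 24 = 28)
I(H) = -6 - 3*H (I(H) = -3*((2 + H) + (H - H)) = -3*((2 + H) + 0) = -3*(2 + H) = -6 - 3*H)
I(Y) + G(7)*c = (-6 - 3*(-3)) + (10 + 2*7²)*28 = (-6 + 9) + (10 + 2*49)*28 = 3 + (10 + 98)*28 = 3 + 108*28 = 3 + 3024 = 3027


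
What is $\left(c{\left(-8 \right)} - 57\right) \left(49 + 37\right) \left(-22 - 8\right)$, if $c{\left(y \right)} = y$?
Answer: $167700$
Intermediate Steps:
$\left(c{\left(-8 \right)} - 57\right) \left(49 + 37\right) \left(-22 - 8\right) = \left(-8 - 57\right) \left(49 + 37\right) \left(-22 - 8\right) = - 65 \cdot 86 \left(-30\right) = \left(-65\right) \left(-2580\right) = 167700$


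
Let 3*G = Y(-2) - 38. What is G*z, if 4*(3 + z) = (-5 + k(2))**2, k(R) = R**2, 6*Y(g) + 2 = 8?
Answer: 407/12 ≈ 33.917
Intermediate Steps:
Y(g) = 1 (Y(g) = -1/3 + (1/6)*8 = -1/3 + 4/3 = 1)
G = -37/3 (G = (1 - 38)/3 = (1/3)*(-37) = -37/3 ≈ -12.333)
z = -11/4 (z = -3 + (-5 + 2**2)**2/4 = -3 + (-5 + 4)**2/4 = -3 + (1/4)*(-1)**2 = -3 + (1/4)*1 = -3 + 1/4 = -11/4 ≈ -2.7500)
G*z = -37/3*(-11/4) = 407/12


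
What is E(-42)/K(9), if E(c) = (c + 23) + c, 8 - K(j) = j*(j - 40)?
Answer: -61/287 ≈ -0.21254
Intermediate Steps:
K(j) = 8 - j*(-40 + j) (K(j) = 8 - j*(j - 40) = 8 - j*(-40 + j))
E(c) = 23 + 2*c (E(c) = (23 + c) + c = 23 + 2*c)
E(-42)/K(9) = (23 + 2*(-42))/(8 - 1*9² + 40*9) = (23 - 84)/(8 - 1*81 + 360) = -61/(8 - 81 + 360) = -61/287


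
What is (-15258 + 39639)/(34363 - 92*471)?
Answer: -24381/8969 ≈ -2.7184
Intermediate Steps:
(-15258 + 39639)/(34363 - 92*471) = 24381/(34363 - 43332) = 24381/(-8969) = 24381*(-1/8969) = -24381/8969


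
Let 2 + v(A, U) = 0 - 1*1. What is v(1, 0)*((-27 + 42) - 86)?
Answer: 213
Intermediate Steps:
v(A, U) = -3 (v(A, U) = -2 + (0 - 1*1) = -2 + (0 - 1) = -2 - 1 = -3)
v(1, 0)*((-27 + 42) - 86) = -3*((-27 + 42) - 86) = -3*(15 - 86) = -3*(-71) = 213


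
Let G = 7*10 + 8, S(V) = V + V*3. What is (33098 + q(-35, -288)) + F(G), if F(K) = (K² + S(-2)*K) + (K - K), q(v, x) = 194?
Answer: 38752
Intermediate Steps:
S(V) = 4*V (S(V) = V + 3*V = 4*V)
G = 78 (G = 70 + 8 = 78)
F(K) = K² - 8*K (F(K) = (K² + (4*(-2))*K) + (K - K) = (K² - 8*K) + 0 = K² - 8*K)
(33098 + q(-35, -288)) + F(G) = (33098 + 194) + 78*(-8 + 78) = 33292 + 78*70 = 33292 + 5460 = 38752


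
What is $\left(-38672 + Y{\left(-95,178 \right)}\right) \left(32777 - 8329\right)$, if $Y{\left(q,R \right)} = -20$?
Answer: $-945942016$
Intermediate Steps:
$\left(-38672 + Y{\left(-95,178 \right)}\right) \left(32777 - 8329\right) = \left(-38672 - 20\right) \left(32777 - 8329\right) = \left(-38692\right) 24448 = -945942016$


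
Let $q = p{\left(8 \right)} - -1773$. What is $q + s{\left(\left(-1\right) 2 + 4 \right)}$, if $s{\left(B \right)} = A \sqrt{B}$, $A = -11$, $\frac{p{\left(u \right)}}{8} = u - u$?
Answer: $1773 - 11 \sqrt{2} \approx 1757.4$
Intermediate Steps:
$p{\left(u \right)} = 0$ ($p{\left(u \right)} = 8 \left(u - u\right) = 8 \cdot 0 = 0$)
$q = 1773$ ($q = 0 - -1773 = 0 + 1773 = 1773$)
$s{\left(B \right)} = - 11 \sqrt{B}$
$q + s{\left(\left(-1\right) 2 + 4 \right)} = 1773 - 11 \sqrt{\left(-1\right) 2 + 4} = 1773 - 11 \sqrt{-2 + 4} = 1773 - 11 \sqrt{2}$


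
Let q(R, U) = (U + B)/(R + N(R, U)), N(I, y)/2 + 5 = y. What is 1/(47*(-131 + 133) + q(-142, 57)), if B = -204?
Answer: 38/3719 ≈ 0.010218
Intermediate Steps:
N(I, y) = -10 + 2*y
q(R, U) = (-204 + U)/(-10 + R + 2*U) (q(R, U) = (U - 204)/(R + (-10 + 2*U)) = (-204 + U)/(-10 + R + 2*U))
1/(47*(-131 + 133) + q(-142, 57)) = 1/(47*(-131 + 133) + (-204 + 57)/(-10 - 142 + 2*57)) = 1/(47*2 - 147/(-10 - 142 + 114)) = 1/(94 - 147/(-38)) = 1/(94 - 1/38*(-147)) = 1/(94 + 147/38) = 1/(3719/38) = 38/3719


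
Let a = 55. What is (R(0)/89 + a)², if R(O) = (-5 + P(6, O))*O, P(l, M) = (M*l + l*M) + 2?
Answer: 3025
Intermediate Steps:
P(l, M) = 2 + 2*M*l (P(l, M) = (M*l + M*l) + 2 = 2*M*l + 2 = 2 + 2*M*l)
R(O) = O*(-3 + 12*O) (R(O) = (-5 + (2 + 2*O*6))*O = (-5 + (2 + 12*O))*O = (-3 + 12*O)*O = O*(-3 + 12*O))
(R(0)/89 + a)² = ((3*0*(-1 + 4*0))/89 + 55)² = ((3*0*(-1 + 0))*(1/89) + 55)² = ((3*0*(-1))*(1/89) + 55)² = (0*(1/89) + 55)² = (0 + 55)² = 55² = 3025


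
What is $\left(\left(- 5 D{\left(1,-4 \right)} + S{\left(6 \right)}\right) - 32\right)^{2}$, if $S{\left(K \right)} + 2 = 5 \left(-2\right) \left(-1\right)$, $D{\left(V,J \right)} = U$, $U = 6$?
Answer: $2916$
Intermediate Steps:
$D{\left(V,J \right)} = 6$
$S{\left(K \right)} = 8$ ($S{\left(K \right)} = -2 + 5 \left(-2\right) \left(-1\right) = -2 - -10 = -2 + 10 = 8$)
$\left(\left(- 5 D{\left(1,-4 \right)} + S{\left(6 \right)}\right) - 32\right)^{2} = \left(\left(\left(-5\right) 6 + 8\right) - 32\right)^{2} = \left(\left(-30 + 8\right) - 32\right)^{2} = \left(-22 - 32\right)^{2} = \left(-54\right)^{2} = 2916$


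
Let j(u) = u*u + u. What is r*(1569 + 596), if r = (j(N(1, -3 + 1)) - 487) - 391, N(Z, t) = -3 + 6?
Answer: -1874890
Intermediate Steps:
N(Z, t) = 3
j(u) = u + u² (j(u) = u² + u = u + u²)
r = -866 (r = (3*(1 + 3) - 487) - 391 = (3*4 - 487) - 391 = (12 - 487) - 391 = -475 - 391 = -866)
r*(1569 + 596) = -866*(1569 + 596) = -866*2165 = -1874890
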